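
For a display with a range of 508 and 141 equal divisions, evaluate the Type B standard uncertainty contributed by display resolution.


resolution = range / divisions
resolution = 508 / 141 = 3.6028369
u_res = resolution / (2*sqrt(3))
u_res = 3.6028369 / 3.4641016
u_res = 1.0400

1.0400


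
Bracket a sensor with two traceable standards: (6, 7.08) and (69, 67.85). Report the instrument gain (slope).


slope = (y2 - y1) / (x2 - x1)
= (67.85 - 7.08) / (69 - 6)
= 60.7700 / 63
= 0.9646

0.9646


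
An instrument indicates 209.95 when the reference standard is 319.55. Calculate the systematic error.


Systematic error = measured - true
= 209.95 - 319.55
= -109.6000

-109.6000


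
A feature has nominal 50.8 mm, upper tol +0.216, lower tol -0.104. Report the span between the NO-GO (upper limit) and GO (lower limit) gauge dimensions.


GO = nominal - lower_tol (smallest hole = maximum material condition)
GO = 50.8 - 0.104 = 50.696
NO-GO = nominal + upper_tol (largest hole = least material condition)
NO-GO = 50.8 + 0.216 = 51.016
spread = NO-GO - GO = 51.016 - 50.696 = 0.3200

0.3200


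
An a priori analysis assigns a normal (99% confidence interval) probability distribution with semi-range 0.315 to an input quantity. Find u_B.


u_B = half_width / 2.576
u_B = 0.315 / 2.576
u_B = 0.1223

0.1223


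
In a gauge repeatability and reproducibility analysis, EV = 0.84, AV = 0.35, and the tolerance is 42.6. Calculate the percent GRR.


GRR = sqrt(EV^2 + AV^2) = sqrt(0.84^2 + 0.35^2) = 0.91
%GRR = GRR / tol * 100 = 0.91 / 42.6 * 100
%GRR = 2.1362

2.1362


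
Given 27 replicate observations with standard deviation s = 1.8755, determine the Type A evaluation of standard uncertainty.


u_A = s / sqrt(n)
u_A = 1.8755 / sqrt(27)
u_A = 1.8755 / 5.1961524
u_A = 0.3609

0.3609


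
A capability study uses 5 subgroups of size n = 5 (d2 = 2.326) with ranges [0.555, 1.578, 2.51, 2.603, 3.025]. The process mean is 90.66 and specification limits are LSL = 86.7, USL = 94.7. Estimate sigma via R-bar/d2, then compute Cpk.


R_bar = (0.555 + 1.578 + 2.51 + 2.603 + 3.025) / 5 = 2.0542
sigma = R_bar / d2 = 2.0542 / 2.326 = 0.88314703
Cp = (USL - LSL)/(6*sigma) = (94.7 - 86.7)/(6*0.88314703) = 1.5098
Cpu = (94.7 - 90.66)/(3*0.88314703) = 1.5248
Cpl = (90.66 - 86.7)/(3*0.88314703) = 1.4947
Cpk = min(Cpu, Cpl) = 1.4947

1.4947


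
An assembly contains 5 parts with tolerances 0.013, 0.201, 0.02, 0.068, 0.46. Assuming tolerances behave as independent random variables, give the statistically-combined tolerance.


RSS = sqrt(0.013^2 + 0.201^2 + 0.02^2 + 0.068^2 + 0.46^2)
= sqrt(0.257194)
= 0.5071

0.5071


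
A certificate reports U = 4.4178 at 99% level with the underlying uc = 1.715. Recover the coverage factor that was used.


k = U / uc
k = 4.4178 / 1.715
k = 2.576

2.576


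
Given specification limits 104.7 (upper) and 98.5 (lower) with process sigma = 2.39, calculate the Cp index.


Cp = (USL - LSL) / (6 * sigma)
= (104.7 - 98.5) / (6 * 2.39)
= 6.2000 / 14.3400
= 0.4324

0.4324


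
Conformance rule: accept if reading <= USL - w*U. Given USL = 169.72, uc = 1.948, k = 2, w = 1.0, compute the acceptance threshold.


U = k * uc = 2 * 1.948 = 3.896
guard band g = w * U = 1.0 * 3.896 = 3.896
AL = USL - g = 169.72 - 3.896
AL = 165.8240

165.8240


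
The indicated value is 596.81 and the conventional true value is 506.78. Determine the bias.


Systematic error = measured - true
= 596.81 - 506.78
= 90.0300

90.0300


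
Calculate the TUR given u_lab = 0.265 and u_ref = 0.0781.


TUR = u_lab / u_ref
= 0.265 / 0.0781
= 3.3931

3.3931


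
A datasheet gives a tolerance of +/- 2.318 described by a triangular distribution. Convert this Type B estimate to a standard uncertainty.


u_B = half_width / sqrt(6)
u_B = 2.318 / 2.4494897
u_B = 0.9463

0.9463


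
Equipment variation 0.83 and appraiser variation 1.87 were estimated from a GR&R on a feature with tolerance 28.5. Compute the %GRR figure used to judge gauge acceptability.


GRR = sqrt(EV^2 + AV^2) = sqrt(0.83^2 + 1.87^2) = 2.0459228
%GRR = GRR / tol * 100 = 2.0459228 / 28.5 * 100
%GRR = 7.1787

7.1787


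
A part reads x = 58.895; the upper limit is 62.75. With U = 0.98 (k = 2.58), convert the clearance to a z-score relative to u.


u = U / k = 0.98 / 2.58 = 0.37984496
margin = |USL - x| = |62.75 - 58.895| = 3.855
z = margin / u = 3.855 / 0.37984496
z = 10.1489

10.1489


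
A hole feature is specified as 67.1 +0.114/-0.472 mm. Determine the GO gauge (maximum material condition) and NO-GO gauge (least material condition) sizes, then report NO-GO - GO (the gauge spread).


GO = nominal - lower_tol (smallest hole = maximum material condition)
GO = 67.1 - 0.472 = 66.628
NO-GO = nominal + upper_tol (largest hole = least material condition)
NO-GO = 67.1 + 0.114 = 67.214
spread = NO-GO - GO = 67.214 - 66.628 = 0.5860

0.5860


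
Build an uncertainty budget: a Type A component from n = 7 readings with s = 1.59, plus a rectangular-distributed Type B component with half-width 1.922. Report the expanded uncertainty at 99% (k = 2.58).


u_A = s / sqrt(n) = 1.59 / sqrt(7) = 0.60096351
u_B = half_width / sqrt(3) = 1.922 / sqrt(3) = 1.1096672
uc = sqrt(u_A^2 + u_B^2) = sqrt(0.60096351^2 + 1.1096672^2) = 1.2619503
U = k * uc = 2.58 * 1.2619503
U = 3.2558

3.2558


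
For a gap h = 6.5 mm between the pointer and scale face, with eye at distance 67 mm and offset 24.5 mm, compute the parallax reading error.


error = h * offset / d
= 6.5 * 24.5 / 67
= 2.3769

2.3769


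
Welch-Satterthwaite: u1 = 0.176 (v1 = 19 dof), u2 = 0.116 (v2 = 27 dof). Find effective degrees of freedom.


uc = sqrt(u1^2 + u2^2) = sqrt(0.176^2 + 0.116^2) = 0.21078899
v_eff = uc^4 / (u1^4/v1 + u2^4/v2)
= 0.21078899^4 / (0.176^4/19 + 0.116^4/27)
= 0.0019742025 / 5.7206734e-05
v_eff = 34.5100

34.5100


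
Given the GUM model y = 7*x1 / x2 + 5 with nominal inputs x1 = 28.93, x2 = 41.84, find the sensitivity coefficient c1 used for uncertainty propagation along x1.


y = 7*x1 / x2 + 5
dy/dx1 = 7/x2
Evaluate at x2 = 41.84: c1 = 7 / 41.84
c1 = 0.1673

0.1673


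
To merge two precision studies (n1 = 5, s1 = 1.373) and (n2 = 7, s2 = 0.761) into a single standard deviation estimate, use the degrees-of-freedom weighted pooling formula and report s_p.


s_p = sqrt(((n1-1)*s1^2 + (n2-1)*s2^2) / (n1+n2-2))
numerator = (5-1)*1.373^2 + (7-1)*0.761^2 = 7.540516 + 3.474726 = 11.015242
denominator = 5 + 7 - 2 = 10
s_p^2 = 11.015242 / 10 = 1.1015242
s_p = sqrt(1.1015242) = 1.0495

1.0495


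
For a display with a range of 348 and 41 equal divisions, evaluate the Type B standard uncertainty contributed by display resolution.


resolution = range / divisions
resolution = 348 / 41 = 8.4878049
u_res = resolution / (2*sqrt(3))
u_res = 8.4878049 / 3.4641016
u_res = 2.4502

2.4502


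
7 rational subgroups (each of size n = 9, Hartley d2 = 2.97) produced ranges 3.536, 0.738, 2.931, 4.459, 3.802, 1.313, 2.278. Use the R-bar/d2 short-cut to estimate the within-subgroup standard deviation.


R_bar = (3.536 + 0.738 + 2.931 + 4.459 + 3.802 + 1.313 + 2.278) / 7
R_bar = 19.057 / 7 = 2.7224286
sigma_hat = R_bar / d2 = 2.7224286 / 2.97 = 0.9166

0.9166


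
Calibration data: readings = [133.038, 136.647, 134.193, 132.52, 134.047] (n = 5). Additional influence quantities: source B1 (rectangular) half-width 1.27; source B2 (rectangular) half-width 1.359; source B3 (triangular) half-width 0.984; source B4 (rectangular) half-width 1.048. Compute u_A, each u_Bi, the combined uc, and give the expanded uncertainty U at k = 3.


mean = (133.038 + 136.647 + 134.193 + 132.52 + 134.047) / 5 = 134.089
s = sqrt(sum((x - mean)^2)/(n-1)) = 1.5907786
u_A = s / sqrt(n) = 1.5907786 / sqrt(5) = 0.71141782
u_B1 = 1.27 / sqrt(3) = 0.73323484
u_B2 = 1.359 / sqrt(3) = 0.78461902
u_B3 = 0.984 / sqrt(6) = 0.40171632
u_B4 = 1.048 / sqrt(3) = 0.60506308
uc = sqrt(0.71141782^2 + 0.73323484^2 + 0.78461902^2 + 0.40171632^2 + 0.60506308^2) = 1.4788012
U = k * uc = 3 * 1.4788012
U = 4.4364

4.4364


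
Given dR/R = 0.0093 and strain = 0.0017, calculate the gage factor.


GF = (dR/R) / epsilon
= 0.0093 / 0.0017
= 5.4706

5.4706


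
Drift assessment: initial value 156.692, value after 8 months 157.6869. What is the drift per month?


rate = (v2 - v1) / months
= (157.6869 - 156.692) / 8
= 0.9949 / 8
= 0.1244

0.1244


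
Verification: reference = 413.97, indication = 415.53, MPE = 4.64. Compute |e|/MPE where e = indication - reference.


e = indication - reference = 415.53 - 413.97 = 1.5600
|e| = 1.5600
ratio = |e| / MPE = 1.5600 / 4.64
ratio = 0.3362

0.3362


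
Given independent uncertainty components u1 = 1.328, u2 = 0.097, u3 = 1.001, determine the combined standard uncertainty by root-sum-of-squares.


uc = sqrt(1.328^2 + 0.097^2 + 1.001^2)
uc = sqrt(2.774994)
uc = 1.6658

1.6658


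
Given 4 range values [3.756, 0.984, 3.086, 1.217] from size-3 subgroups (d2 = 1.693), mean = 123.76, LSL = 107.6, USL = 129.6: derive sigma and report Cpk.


R_bar = (3.756 + 0.984 + 3.086 + 1.217) / 4 = 2.26075
sigma = R_bar / d2 = 2.26075 / 1.693 = 1.3353514
Cp = (USL - LSL)/(6*sigma) = (129.6 - 107.6)/(6*1.3353514) = 2.7458
Cpu = (129.6 - 123.76)/(3*1.3353514) = 1.4578
Cpl = (123.76 - 107.6)/(3*1.3353514) = 4.0339
Cpk = min(Cpu, Cpl) = 1.4578

1.4578


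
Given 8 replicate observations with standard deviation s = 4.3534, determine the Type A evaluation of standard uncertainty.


u_A = s / sqrt(n)
u_A = 4.3534 / sqrt(8)
u_A = 4.3534 / 2.8284271
u_A = 1.5392

1.5392


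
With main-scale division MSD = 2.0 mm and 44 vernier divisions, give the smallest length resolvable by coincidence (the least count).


LC = MSD / n_div
= 2.0 / 44
= 0.0455

0.0455


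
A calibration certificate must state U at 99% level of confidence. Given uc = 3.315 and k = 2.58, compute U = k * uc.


U = k * uc
U = 2.58 * 3.315
U = 8.5527

8.5527


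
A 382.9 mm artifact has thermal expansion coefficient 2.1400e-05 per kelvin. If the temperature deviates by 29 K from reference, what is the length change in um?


dL = L * alpha * dT
= 382.9 * 2.1400e-05 * 29
= 0.2376277 mm
dL_um = 0.2376277 * 1000 = 237.6277 um

237.6277


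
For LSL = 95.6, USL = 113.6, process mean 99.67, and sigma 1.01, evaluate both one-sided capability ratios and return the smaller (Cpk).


Cpu = (USL - mean) / (3*sigma) = (113.6 - 99.67) / (3*1.01) = 4.5974
Cpl = (mean - LSL) / (3*sigma) = (99.67 - 95.6) / (3*1.01) = 1.3432
Cpk = min(Cpu, Cpl) = 1.3432

1.3432


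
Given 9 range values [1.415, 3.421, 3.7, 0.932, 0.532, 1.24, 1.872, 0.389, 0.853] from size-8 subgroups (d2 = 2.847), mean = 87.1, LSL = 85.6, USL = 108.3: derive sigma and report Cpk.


R_bar = (1.415 + 3.421 + 3.7 + 0.932 + 0.532 + 1.24 + 1.872 + 0.389 + 0.853) / 9 = 1.5948889
sigma = R_bar / d2 = 1.5948889 / 2.847 = 0.56019982
Cp = (USL - LSL)/(6*sigma) = (108.3 - 85.6)/(6*0.56019982) = 6.7535
Cpu = (108.3 - 87.1)/(3*0.56019982) = 12.6145
Cpl = (87.1 - 85.6)/(3*0.56019982) = 0.8925
Cpk = min(Cpu, Cpl) = 0.8925

0.8925


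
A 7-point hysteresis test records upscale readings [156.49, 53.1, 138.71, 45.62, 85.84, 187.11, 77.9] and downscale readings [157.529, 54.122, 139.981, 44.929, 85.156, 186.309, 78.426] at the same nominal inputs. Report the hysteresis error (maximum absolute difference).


|156.49 - 157.529| = 1.0390
|53.1 - 54.122| = 1.0220
|138.71 - 139.981| = 1.2710
|45.62 - 44.929| = 0.6910
|85.84 - 85.156| = 0.6840
|187.11 - 186.309| = 0.8010
|77.9 - 78.426| = 0.5260
hysteresis = max(diffs) = 1.2710

1.2710


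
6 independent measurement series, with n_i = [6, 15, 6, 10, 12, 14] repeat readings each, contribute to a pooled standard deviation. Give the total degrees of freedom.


nu = sum_i (n_i - 1)
nu = ((6 - 1) + (15 - 1) + (6 - 1) + (10 - 1) + (12 - 1) + (14 - 1))
nu = 5 + 14 + 5 + 9 + 11 + 13
nu = 57

57


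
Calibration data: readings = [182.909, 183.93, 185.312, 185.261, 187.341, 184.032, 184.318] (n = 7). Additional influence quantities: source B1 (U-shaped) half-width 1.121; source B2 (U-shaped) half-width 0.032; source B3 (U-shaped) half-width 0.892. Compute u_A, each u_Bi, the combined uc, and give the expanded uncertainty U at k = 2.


mean = (182.909 + 183.93 + 185.312 + 185.261 + 187.341 + 184.032 + 184.318) / 7 = 184.729
s = sqrt(sum((x - mean)^2)/(n-1)) = 1.4172149
u_A = s / sqrt(n) = 1.4172149 / sqrt(7) = 0.53565688
u_B1 = 1.121 / sqrt(2) = 0.7926667
u_B2 = 0.032 / sqrt(2) = 0.022627417
u_B3 = 0.892 / sqrt(2) = 0.63073925
uc = sqrt(0.53565688^2 + 0.7926667^2 + 0.022627417^2 + 0.63073925^2) = 1.1461208
U = k * uc = 2 * 1.1461208
U = 2.2922

2.2922


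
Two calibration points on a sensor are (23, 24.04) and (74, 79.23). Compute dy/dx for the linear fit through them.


slope = (y2 - y1) / (x2 - x1)
= (79.23 - 24.04) / (74 - 23)
= 55.1900 / 51
= 1.0822

1.0822


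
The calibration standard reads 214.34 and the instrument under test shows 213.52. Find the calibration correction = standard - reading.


Correction = standard - reading
= 214.34 - 213.52
= 0.8200

0.8200


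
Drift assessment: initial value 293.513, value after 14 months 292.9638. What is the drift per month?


rate = (v2 - v1) / months
= (292.9638 - 293.513) / 14
= -0.5492 / 14
= -0.0392

-0.0392


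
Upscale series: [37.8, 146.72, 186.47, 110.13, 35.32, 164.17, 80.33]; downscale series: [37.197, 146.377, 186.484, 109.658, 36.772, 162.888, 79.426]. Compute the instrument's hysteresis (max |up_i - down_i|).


|37.8 - 37.197| = 0.6030
|146.72 - 146.377| = 0.3430
|186.47 - 186.484| = 0.0140
|110.13 - 109.658| = 0.4720
|35.32 - 36.772| = 1.4520
|164.17 - 162.888| = 1.2820
|80.33 - 79.426| = 0.9040
hysteresis = max(diffs) = 1.4520

1.4520


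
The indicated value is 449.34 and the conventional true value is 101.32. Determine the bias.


Systematic error = measured - true
= 449.34 - 101.32
= 348.0200

348.0200


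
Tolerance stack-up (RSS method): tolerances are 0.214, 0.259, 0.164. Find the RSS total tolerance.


RSS = sqrt(0.214^2 + 0.259^2 + 0.164^2)
= sqrt(0.139773)
= 0.3739

0.3739


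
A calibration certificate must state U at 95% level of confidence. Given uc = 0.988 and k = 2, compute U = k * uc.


U = k * uc
U = 2 * 0.988
U = 1.9760

1.9760


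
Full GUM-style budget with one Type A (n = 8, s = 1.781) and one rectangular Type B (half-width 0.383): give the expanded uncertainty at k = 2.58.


u_A = s / sqrt(n) = 1.781 / sqrt(8) = 0.62967859
u_B = half_width / sqrt(3) = 0.383 / sqrt(3) = 0.22112515
uc = sqrt(u_A^2 + u_B^2) = sqrt(0.62967859^2 + 0.22112515^2) = 0.66737655
U = k * uc = 2.58 * 0.66737655
U = 1.7218

1.7218


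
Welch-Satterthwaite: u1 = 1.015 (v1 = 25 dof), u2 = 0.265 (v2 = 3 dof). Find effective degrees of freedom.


uc = sqrt(u1^2 + u2^2) = sqrt(1.015^2 + 0.265^2) = 1.0490234
v_eff = uc^4 / (u1^4/v1 + u2^4/v2)
= 1.0490234^4 / (1.015^4/25 + 0.265^4/3)
= 1.2109904 / 0.044098392
v_eff = 27.4611

27.4611


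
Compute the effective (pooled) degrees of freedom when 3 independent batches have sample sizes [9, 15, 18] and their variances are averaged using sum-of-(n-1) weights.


nu = sum_i (n_i - 1)
nu = ((9 - 1) + (15 - 1) + (18 - 1))
nu = 8 + 14 + 17
nu = 39

39


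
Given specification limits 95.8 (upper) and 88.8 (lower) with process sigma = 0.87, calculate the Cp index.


Cp = (USL - LSL) / (6 * sigma)
= (95.8 - 88.8) / (6 * 0.87)
= 7.0000 / 5.2200
= 1.3410

1.3410


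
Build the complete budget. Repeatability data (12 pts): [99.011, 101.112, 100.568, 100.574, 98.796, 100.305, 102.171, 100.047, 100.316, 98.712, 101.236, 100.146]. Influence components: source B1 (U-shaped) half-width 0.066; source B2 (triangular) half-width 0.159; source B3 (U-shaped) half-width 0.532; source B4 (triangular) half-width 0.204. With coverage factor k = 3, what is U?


mean = (99.011 + 101.112 + 100.568 + 100.574 + 98.796 + 100.305 + 102.171 + 100.047 + 100.316 + 98.712 + 101.236 + 100.146) / 12 = 100.2495
s = sqrt(sum((x - mean)^2)/(n-1)) = 1.0306955
u_A = s / sqrt(n) = 1.0306955 / sqrt(12) = 0.29753616
u_B1 = 0.066 / sqrt(2) = 0.046669048
u_B2 = 0.159 / sqrt(6) = 0.064911478
u_B3 = 0.532 / sqrt(2) = 0.37618081
u_B4 = 0.204 / sqrt(6) = 0.083282651
uc = sqrt(0.29753616^2 + 0.046669048^2 + 0.064911478^2 + 0.37618081^2 + 0.083282651^2) = 0.49332268
U = k * uc = 3 * 0.49332268
U = 1.4800

1.4800


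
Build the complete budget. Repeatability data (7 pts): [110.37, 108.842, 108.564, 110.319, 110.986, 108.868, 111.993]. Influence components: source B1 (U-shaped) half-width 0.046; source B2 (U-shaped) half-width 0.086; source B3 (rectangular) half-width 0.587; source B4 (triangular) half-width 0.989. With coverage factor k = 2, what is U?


mean = (110.37 + 108.842 + 108.564 + 110.319 + 110.986 + 108.868 + 111.993) / 7 = 109.9917143
s = sqrt(sum((x - mean)^2)/(n-1)) = 1.2823747
u_A = s / sqrt(n) = 1.2823747 / sqrt(7) = 0.48469208
u_B1 = 0.046 / sqrt(2) = 0.032526912
u_B2 = 0.086 / sqrt(2) = 0.060811183
u_B3 = 0.587 / sqrt(3) = 0.33890461
u_B4 = 0.989 / sqrt(6) = 0.40375756
uc = sqrt(0.48469208^2 + 0.032526912^2 + 0.060811183^2 + 0.33890461^2 + 0.40375756^2) = 0.71941568
U = k * uc = 2 * 0.71941568
U = 1.4388

1.4388


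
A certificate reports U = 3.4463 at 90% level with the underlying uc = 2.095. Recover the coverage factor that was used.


k = U / uc
k = 3.4463 / 2.095
k = 1.645

1.645


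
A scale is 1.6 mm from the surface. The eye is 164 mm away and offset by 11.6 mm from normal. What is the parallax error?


error = h * offset / d
= 1.6 * 11.6 / 164
= 0.1132

0.1132


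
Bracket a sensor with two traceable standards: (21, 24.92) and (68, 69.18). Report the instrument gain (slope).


slope = (y2 - y1) / (x2 - x1)
= (69.18 - 24.92) / (68 - 21)
= 44.2600 / 47
= 0.9417

0.9417


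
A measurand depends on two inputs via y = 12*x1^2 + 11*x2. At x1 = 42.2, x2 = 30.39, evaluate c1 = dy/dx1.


y = 12*x1^2 + 11*x2
dy/dx1 = 2*12*x1
Evaluate at x1 = 42.2: c1 = 24 * 42.2
c1 = 1012.8000

1012.8000


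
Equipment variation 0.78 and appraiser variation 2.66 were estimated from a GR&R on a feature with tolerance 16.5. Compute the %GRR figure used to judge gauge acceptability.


GRR = sqrt(EV^2 + AV^2) = sqrt(0.78^2 + 2.66^2) = 2.7720029
%GRR = GRR / tol * 100 = 2.7720029 / 16.5 * 100
%GRR = 16.8000

16.8000


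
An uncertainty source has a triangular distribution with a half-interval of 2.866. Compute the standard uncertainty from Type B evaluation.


u_B = half_width / sqrt(6)
u_B = 2.866 / 2.4494897
u_B = 1.1700

1.1700


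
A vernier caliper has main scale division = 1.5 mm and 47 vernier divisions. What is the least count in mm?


LC = MSD / n_div
= 1.5 / 47
= 0.0319

0.0319


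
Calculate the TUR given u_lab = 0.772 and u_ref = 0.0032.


TUR = u_lab / u_ref
= 0.772 / 0.0032
= 241.2500

241.2500


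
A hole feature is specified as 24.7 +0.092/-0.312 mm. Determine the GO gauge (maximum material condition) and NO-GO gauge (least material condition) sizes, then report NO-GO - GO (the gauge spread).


GO = nominal - lower_tol (smallest hole = maximum material condition)
GO = 24.7 - 0.312 = 24.388
NO-GO = nominal + upper_tol (largest hole = least material condition)
NO-GO = 24.7 + 0.092 = 24.792
spread = NO-GO - GO = 24.792 - 24.388 = 0.4040

0.4040


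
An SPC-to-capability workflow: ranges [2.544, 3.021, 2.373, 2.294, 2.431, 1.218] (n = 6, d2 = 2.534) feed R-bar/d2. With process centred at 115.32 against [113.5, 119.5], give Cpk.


R_bar = (2.544 + 3.021 + 2.373 + 2.294 + 2.431 + 1.218) / 6 = 2.3135
sigma = R_bar / d2 = 2.3135 / 2.534 = 0.91298343
Cp = (USL - LSL)/(6*sigma) = (119.5 - 113.5)/(6*0.91298343) = 1.0953
Cpu = (119.5 - 115.32)/(3*0.91298343) = 1.5261
Cpl = (115.32 - 113.5)/(3*0.91298343) = 0.6645
Cpk = min(Cpu, Cpl) = 0.6645

0.6645


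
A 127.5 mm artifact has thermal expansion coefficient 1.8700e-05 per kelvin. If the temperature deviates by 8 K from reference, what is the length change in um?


dL = L * alpha * dT
= 127.5 * 1.8700e-05 * 8
= 0.0190740 mm
dL_um = 0.0190740 * 1000 = 19.0740 um

19.0740


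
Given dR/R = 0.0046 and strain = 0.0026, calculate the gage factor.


GF = (dR/R) / epsilon
= 0.0046 / 0.0026
= 1.7692

1.7692


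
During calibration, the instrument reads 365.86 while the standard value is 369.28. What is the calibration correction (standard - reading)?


Correction = standard - reading
= 369.28 - 365.86
= 3.4200

3.4200


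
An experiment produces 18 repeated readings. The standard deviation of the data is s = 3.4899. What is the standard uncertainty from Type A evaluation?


u_A = s / sqrt(n)
u_A = 3.4899 / sqrt(18)
u_A = 3.4899 / 4.2426407
u_A = 0.8226

0.8226


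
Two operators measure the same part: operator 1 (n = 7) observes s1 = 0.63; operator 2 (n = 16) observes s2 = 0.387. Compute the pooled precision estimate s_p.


s_p = sqrt(((n1-1)*s1^2 + (n2-1)*s2^2) / (n1+n2-2))
numerator = (7-1)*0.63^2 + (16-1)*0.387^2 = 2.3814 + 2.246535 = 4.627935
denominator = 7 + 16 - 2 = 21
s_p^2 = 4.627935 / 21 = 0.22037786
s_p = sqrt(0.22037786) = 0.4694

0.4694


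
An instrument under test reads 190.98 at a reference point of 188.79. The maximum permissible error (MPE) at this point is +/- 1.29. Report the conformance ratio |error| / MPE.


e = indication - reference = 190.98 - 188.79 = 2.1900
|e| = 2.1900
ratio = |e| / MPE = 2.1900 / 1.29
ratio = 1.6977

1.6977


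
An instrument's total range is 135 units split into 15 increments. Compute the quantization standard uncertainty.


resolution = range / divisions
resolution = 135 / 15 = 9
u_res = resolution / (2*sqrt(3))
u_res = 9 / 3.4641016
u_res = 2.5981

2.5981


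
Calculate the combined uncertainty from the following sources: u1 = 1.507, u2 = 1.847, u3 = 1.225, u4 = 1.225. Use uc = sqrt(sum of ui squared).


uc = sqrt(1.507^2 + 1.847^2 + 1.225^2 + 1.225^2)
uc = sqrt(8.683708)
uc = 2.9468

2.9468


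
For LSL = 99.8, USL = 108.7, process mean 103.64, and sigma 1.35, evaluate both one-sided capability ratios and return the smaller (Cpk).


Cpu = (USL - mean) / (3*sigma) = (108.7 - 103.64) / (3*1.35) = 1.2494
Cpl = (mean - LSL) / (3*sigma) = (103.64 - 99.8) / (3*1.35) = 0.9481
Cpk = min(Cpu, Cpl) = 0.9481

0.9481


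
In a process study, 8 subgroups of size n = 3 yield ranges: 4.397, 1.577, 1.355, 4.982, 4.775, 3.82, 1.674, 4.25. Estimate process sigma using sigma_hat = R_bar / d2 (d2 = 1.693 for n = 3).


R_bar = (4.397 + 1.577 + 1.355 + 4.982 + 4.775 + 3.82 + 1.674 + 4.25) / 8
R_bar = 26.83 / 8 = 3.35375
sigma_hat = R_bar / d2 = 3.35375 / 1.693 = 1.9810

1.9810


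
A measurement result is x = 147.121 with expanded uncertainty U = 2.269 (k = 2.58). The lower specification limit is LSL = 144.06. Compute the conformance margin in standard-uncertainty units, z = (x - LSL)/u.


u = U / k = 2.269 / 2.58 = 0.87945736
margin = |LSL - x| = |144.06 - 147.121| = 3.061
z = margin / u = 3.061 / 0.87945736
z = 3.4806

3.4806


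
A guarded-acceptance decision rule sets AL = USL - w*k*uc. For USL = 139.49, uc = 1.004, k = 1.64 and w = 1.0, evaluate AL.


U = k * uc = 1.64 * 1.004 = 1.64656
guard band g = w * U = 1.0 * 1.64656 = 1.64656
AL = USL - g = 139.49 - 1.64656
AL = 137.8434

137.8434


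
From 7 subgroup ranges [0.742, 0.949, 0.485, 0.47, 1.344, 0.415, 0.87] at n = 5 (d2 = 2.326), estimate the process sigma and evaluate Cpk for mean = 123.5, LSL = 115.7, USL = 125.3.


R_bar = (0.742 + 0.949 + 0.485 + 0.47 + 1.344 + 0.415 + 0.87) / 7 = 0.75357143
sigma = R_bar / d2 = 0.75357143 / 2.326 = 0.3239774
Cp = (USL - LSL)/(6*sigma) = (125.3 - 115.7)/(6*0.3239774) = 4.9386
Cpu = (125.3 - 123.5)/(3*0.3239774) = 1.8520
Cpl = (123.5 - 115.7)/(3*0.3239774) = 8.0253
Cpk = min(Cpu, Cpl) = 1.8520

1.8520


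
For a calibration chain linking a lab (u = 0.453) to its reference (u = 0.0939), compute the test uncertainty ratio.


TUR = u_lab / u_ref
= 0.453 / 0.0939
= 4.8243

4.8243


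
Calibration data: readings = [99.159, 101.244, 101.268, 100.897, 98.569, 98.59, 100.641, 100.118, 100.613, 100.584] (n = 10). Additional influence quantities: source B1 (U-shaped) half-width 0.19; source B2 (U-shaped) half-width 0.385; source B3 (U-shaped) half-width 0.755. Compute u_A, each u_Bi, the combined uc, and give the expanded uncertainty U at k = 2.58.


mean = (99.159 + 101.244 + 101.268 + 100.897 + 98.569 + 98.59 + 100.641 + 100.118 + 100.613 + 100.584) / 10 = 100.1683
s = sqrt(sum((x - mean)^2)/(n-1)) = 1.0307221
u_A = s / sqrt(n) = 1.0307221 / sqrt(10) = 0.32594295
u_B1 = 0.19 / sqrt(2) = 0.13435029
u_B2 = 0.385 / sqrt(2) = 0.27223611
u_B3 = 0.755 / sqrt(2) = 0.53386562
uc = sqrt(0.32594295^2 + 0.13435029^2 + 0.27223611^2 + 0.53386562^2) = 0.69527966
U = k * uc = 2.58 * 0.69527966
U = 1.7938

1.7938


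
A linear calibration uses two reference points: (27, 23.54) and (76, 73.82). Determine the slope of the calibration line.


slope = (y2 - y1) / (x2 - x1)
= (73.82 - 23.54) / (76 - 27)
= 50.2800 / 49
= 1.0261

1.0261


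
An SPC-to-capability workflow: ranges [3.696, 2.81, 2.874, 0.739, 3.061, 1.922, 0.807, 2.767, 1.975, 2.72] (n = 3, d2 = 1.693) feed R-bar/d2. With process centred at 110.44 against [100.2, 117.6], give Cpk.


R_bar = (3.696 + 2.81 + 2.874 + 0.739 + 3.061 + 1.922 + 0.807 + 2.767 + 1.975 + 2.72) / 10 = 2.3371
sigma = R_bar / d2 = 2.3371 / 1.693 = 1.3804489
Cp = (USL - LSL)/(6*sigma) = (117.6 - 100.2)/(6*1.3804489) = 2.1008
Cpu = (117.6 - 110.44)/(3*1.3804489) = 1.7289
Cpl = (110.44 - 100.2)/(3*1.3804489) = 2.4726
Cpk = min(Cpu, Cpl) = 1.7289

1.7289


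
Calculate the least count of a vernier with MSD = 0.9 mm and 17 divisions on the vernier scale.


LC = MSD / n_div
= 0.9 / 17
= 0.0529

0.0529


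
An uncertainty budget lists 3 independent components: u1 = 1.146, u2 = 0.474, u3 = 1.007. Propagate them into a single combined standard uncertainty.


uc = sqrt(1.146^2 + 0.474^2 + 1.007^2)
uc = sqrt(2.552041)
uc = 1.5975

1.5975


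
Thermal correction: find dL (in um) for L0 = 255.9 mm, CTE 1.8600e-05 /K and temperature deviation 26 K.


dL = L * alpha * dT
= 255.9 * 1.8600e-05 * 26
= 0.1237532 mm
dL_um = 0.1237532 * 1000 = 123.7532 um

123.7532


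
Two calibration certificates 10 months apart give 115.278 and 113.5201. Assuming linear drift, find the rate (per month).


rate = (v2 - v1) / months
= (113.5201 - 115.278) / 10
= -1.7579 / 10
= -0.1758

-0.1758


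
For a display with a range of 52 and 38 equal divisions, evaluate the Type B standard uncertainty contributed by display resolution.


resolution = range / divisions
resolution = 52 / 38 = 1.3684211
u_res = resolution / (2*sqrt(3))
u_res = 1.3684211 / 3.4641016
u_res = 0.3950

0.3950


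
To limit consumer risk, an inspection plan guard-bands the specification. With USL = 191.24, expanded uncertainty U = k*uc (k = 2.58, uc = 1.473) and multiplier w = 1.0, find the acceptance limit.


U = k * uc = 2.58 * 1.473 = 3.80034
guard band g = w * U = 1.0 * 3.80034 = 3.80034
AL = USL - g = 191.24 - 3.80034
AL = 187.4397

187.4397


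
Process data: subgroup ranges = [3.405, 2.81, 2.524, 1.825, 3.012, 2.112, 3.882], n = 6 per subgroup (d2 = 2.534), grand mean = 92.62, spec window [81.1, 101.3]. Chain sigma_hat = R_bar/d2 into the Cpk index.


R_bar = (3.405 + 2.81 + 2.524 + 1.825 + 3.012 + 2.112 + 3.882) / 7 = 2.7957143
sigma = R_bar / d2 = 2.7957143 / 2.534 = 1.1032811
Cp = (USL - LSL)/(6*sigma) = (101.3 - 81.1)/(6*1.1032811) = 3.0515
Cpu = (101.3 - 92.62)/(3*1.1032811) = 2.6225
Cpl = (92.62 - 81.1)/(3*1.1032811) = 3.4805
Cpk = min(Cpu, Cpl) = 2.6225

2.6225


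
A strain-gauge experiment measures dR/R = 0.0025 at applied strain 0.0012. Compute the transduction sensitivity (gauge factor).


GF = (dR/R) / epsilon
= 0.0025 / 0.0012
= 2.0833

2.0833


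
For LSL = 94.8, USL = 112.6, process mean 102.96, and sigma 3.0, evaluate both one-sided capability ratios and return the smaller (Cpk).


Cpu = (USL - mean) / (3*sigma) = (112.6 - 102.96) / (3*3.0) = 1.0711
Cpl = (mean - LSL) / (3*sigma) = (102.96 - 94.8) / (3*3.0) = 0.9067
Cpk = min(Cpu, Cpl) = 0.9067

0.9067


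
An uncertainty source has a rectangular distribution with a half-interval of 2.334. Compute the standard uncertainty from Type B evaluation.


u_B = half_width / sqrt(3)
u_B = 2.334 / 1.7320508
u_B = 1.3475

1.3475


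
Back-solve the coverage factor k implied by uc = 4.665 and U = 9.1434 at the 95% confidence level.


k = U / uc
k = 9.1434 / 4.665
k = 1.96

1.96


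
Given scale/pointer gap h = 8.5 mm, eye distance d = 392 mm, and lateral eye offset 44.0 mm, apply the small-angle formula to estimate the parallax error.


error = h * offset / d
= 8.5 * 44.0 / 392
= 0.9541

0.9541


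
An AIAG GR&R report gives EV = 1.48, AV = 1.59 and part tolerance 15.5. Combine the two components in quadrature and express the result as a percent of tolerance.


GRR = sqrt(EV^2 + AV^2) = sqrt(1.48^2 + 1.59^2) = 2.1722109
%GRR = GRR / tol * 100 = 2.1722109 / 15.5 * 100
%GRR = 14.0143

14.0143


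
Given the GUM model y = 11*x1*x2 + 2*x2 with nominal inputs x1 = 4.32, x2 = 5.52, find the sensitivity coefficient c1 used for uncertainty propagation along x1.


y = 11*x1*x2 + 2*x2
dy/dx1 = 11*x2
Evaluate at x2 = 5.52: c1 = 11 * 5.52
c1 = 60.7200

60.7200


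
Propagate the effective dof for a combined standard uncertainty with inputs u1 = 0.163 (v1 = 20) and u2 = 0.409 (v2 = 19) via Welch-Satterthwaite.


uc = sqrt(u1^2 + u2^2) = sqrt(0.163^2 + 0.409^2) = 0.440284
v_eff = uc^4 / (u1^4/v1 + u2^4/v2)
= 0.440284^4 / (0.163^4/20 + 0.409^4/19)
= 0.037577823 / 0.0015080815
v_eff = 24.9176

24.9176


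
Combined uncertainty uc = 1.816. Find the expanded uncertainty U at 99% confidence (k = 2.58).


U = k * uc
U = 2.58 * 1.816
U = 4.6853

4.6853


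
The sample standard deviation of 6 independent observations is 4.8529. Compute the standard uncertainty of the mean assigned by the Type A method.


u_A = s / sqrt(n)
u_A = 4.8529 / sqrt(6)
u_A = 4.8529 / 2.4494897
u_A = 1.9812

1.9812


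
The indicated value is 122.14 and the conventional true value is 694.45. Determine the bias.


Systematic error = measured - true
= 122.14 - 694.45
= -572.3100

-572.3100


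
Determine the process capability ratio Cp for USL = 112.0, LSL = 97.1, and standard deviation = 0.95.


Cp = (USL - LSL) / (6 * sigma)
= (112.0 - 97.1) / (6 * 0.95)
= 14.9000 / 5.7000
= 2.6140

2.6140


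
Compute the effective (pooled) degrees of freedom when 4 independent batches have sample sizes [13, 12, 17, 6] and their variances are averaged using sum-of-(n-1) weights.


nu = sum_i (n_i - 1)
nu = ((13 - 1) + (12 - 1) + (17 - 1) + (6 - 1))
nu = 12 + 11 + 16 + 5
nu = 44

44


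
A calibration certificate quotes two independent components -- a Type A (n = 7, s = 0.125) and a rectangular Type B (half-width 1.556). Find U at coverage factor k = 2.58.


u_A = s / sqrt(n) = 0.125 / sqrt(7) = 0.047245559
u_B = half_width / sqrt(3) = 1.556 / sqrt(3) = 0.89835702
uc = sqrt(u_A^2 + u_B^2) = sqrt(0.047245559^2 + 0.89835702^2) = 0.89959851
U = k * uc = 2.58 * 0.89959851
U = 2.3210

2.3210


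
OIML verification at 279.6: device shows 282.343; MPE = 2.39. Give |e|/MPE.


e = indication - reference = 282.343 - 279.6 = 2.7430
|e| = 2.7430
ratio = |e| / MPE = 2.7430 / 2.39
ratio = 1.1477

1.1477


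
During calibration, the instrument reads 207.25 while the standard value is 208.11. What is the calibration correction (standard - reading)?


Correction = standard - reading
= 208.11 - 207.25
= 0.8600

0.8600


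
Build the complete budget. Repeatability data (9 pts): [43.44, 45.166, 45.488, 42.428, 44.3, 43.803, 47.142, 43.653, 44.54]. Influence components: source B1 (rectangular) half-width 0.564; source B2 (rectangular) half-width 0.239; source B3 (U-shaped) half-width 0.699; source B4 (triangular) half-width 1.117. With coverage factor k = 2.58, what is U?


mean = (43.44 + 45.166 + 45.488 + 42.428 + 44.3 + 43.803 + 47.142 + 43.653 + 44.54) / 9 = 44.44
s = sqrt(sum((x - mean)^2)/(n-1)) = 1.3706324
u_A = s / sqrt(n) = 1.3706324 / sqrt(9) = 0.45687747
u_B1 = 0.564 / sqrt(3) = 0.32562555
u_B2 = 0.239 / sqrt(3) = 0.13798671
u_B3 = 0.699 / sqrt(2) = 0.49426764
u_B4 = 1.117 / sqrt(6) = 0.45601334
uc = sqrt(0.45687747^2 + 0.32562555^2 + 0.13798671^2 + 0.49426764^2 + 0.45601334^2) = 0.88659913
U = k * uc = 2.58 * 0.88659913
U = 2.2874

2.2874


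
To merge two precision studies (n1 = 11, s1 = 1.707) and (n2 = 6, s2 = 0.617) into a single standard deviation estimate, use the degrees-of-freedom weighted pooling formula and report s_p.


s_p = sqrt(((n1-1)*s1^2 + (n2-1)*s2^2) / (n1+n2-2))
numerator = (11-1)*1.707^2 + (6-1)*0.617^2 = 29.13849 + 1.903445 = 31.041935
denominator = 11 + 6 - 2 = 15
s_p^2 = 31.041935 / 15 = 2.0694623
s_p = sqrt(2.0694623) = 1.4386

1.4386


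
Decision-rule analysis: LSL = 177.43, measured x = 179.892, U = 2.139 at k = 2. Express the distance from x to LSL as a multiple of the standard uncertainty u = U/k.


u = U / k = 2.139 / 2 = 1.0695
margin = |LSL - x| = |177.43 - 179.892| = 2.462
z = margin / u = 2.462 / 1.0695
z = 2.3020

2.3020


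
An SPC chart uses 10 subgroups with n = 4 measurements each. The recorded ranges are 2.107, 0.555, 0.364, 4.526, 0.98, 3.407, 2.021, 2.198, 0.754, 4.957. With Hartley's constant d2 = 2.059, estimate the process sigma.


R_bar = (2.107 + 0.555 + 0.364 + 4.526 + 0.98 + 3.407 + 2.021 + 2.198 + 0.754 + 4.957) / 10
R_bar = 21.869 / 10 = 2.1869
sigma_hat = R_bar / d2 = 2.1869 / 2.059 = 1.0621

1.0621


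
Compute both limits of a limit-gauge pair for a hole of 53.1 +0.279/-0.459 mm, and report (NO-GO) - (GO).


GO = nominal - lower_tol (smallest hole = maximum material condition)
GO = 53.1 - 0.459 = 52.641
NO-GO = nominal + upper_tol (largest hole = least material condition)
NO-GO = 53.1 + 0.279 = 53.379
spread = NO-GO - GO = 53.379 - 52.641 = 0.7380

0.7380


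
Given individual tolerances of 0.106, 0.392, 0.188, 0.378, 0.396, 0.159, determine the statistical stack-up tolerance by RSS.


RSS = sqrt(0.106^2 + 0.392^2 + 0.188^2 + 0.378^2 + 0.396^2 + 0.159^2)
= sqrt(0.525225)
= 0.7247

0.7247


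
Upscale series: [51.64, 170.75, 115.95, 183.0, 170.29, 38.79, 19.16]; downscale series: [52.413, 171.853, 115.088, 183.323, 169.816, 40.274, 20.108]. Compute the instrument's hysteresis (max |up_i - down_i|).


|51.64 - 52.413| = 0.7730
|170.75 - 171.853| = 1.1030
|115.95 - 115.088| = 0.8620
|183.0 - 183.323| = 0.3230
|170.29 - 169.816| = 0.4740
|38.79 - 40.274| = 1.4840
|19.16 - 20.108| = 0.9480
hysteresis = max(diffs) = 1.4840

1.4840


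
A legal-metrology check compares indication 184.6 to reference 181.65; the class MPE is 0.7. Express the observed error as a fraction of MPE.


e = indication - reference = 184.6 - 181.65 = 2.9500
|e| = 2.9500
ratio = |e| / MPE = 2.9500 / 0.7
ratio = 4.2143

4.2143


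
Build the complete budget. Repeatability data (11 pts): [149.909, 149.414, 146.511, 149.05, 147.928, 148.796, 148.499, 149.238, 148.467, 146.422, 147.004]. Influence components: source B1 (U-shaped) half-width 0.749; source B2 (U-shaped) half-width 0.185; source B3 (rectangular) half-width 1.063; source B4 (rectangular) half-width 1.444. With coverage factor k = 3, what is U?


mean = (149.909 + 149.414 + 146.511 + 149.05 + 147.928 + 148.796 + 148.499 + 149.238 + 148.467 + 146.422 + 147.004) / 11 = 148.2943636
s = sqrt(sum((x - mean)^2)/(n-1)) = 1.1887297
u_A = s / sqrt(n) = 1.1887297 / sqrt(11) = 0.35841549
u_B1 = 0.749 / sqrt(2) = 0.52962298
u_B2 = 0.185 / sqrt(2) = 0.13081475
u_B3 = 1.063 / sqrt(3) = 0.61372334
u_B4 = 1.444 / sqrt(3) = 0.83369379
uc = sqrt(0.35841549^2 + 0.52962298^2 + 0.13081475^2 + 0.61372334^2 + 0.83369379^2) = 1.2238367
U = k * uc = 3 * 1.2238367
U = 3.6715

3.6715


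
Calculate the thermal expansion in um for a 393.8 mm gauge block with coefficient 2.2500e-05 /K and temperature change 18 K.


dL = L * alpha * dT
= 393.8 * 2.2500e-05 * 18
= 0.1594890 mm
dL_um = 0.1594890 * 1000 = 159.4890 um

159.4890


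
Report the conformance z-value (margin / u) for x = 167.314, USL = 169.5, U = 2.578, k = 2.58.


u = U / k = 2.578 / 2.58 = 0.99922481
margin = |USL - x| = |169.5 - 167.314| = 2.186
z = margin / u = 2.186 / 0.99922481
z = 2.1877

2.1877


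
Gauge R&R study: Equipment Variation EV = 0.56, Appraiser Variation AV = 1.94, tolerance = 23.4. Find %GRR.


GRR = sqrt(EV^2 + AV^2) = sqrt(0.56^2 + 1.94^2) = 2.0192078
%GRR = GRR / tol * 100 = 2.0192078 / 23.4 * 100
%GRR = 8.6291

8.6291


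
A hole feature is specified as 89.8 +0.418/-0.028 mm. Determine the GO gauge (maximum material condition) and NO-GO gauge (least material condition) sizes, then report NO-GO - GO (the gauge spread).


GO = nominal - lower_tol (smallest hole = maximum material condition)
GO = 89.8 - 0.028 = 89.772
NO-GO = nominal + upper_tol (largest hole = least material condition)
NO-GO = 89.8 + 0.418 = 90.218
spread = NO-GO - GO = 90.218 - 89.772 = 0.4460

0.4460


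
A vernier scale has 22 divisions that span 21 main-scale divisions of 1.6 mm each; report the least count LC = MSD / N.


LC = MSD / n_div
= 1.6 / 22
= 0.0727

0.0727


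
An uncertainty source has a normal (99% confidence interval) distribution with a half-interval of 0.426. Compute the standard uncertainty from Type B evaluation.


u_B = half_width / 2.576
u_B = 0.426 / 2.576
u_B = 0.1654

0.1654


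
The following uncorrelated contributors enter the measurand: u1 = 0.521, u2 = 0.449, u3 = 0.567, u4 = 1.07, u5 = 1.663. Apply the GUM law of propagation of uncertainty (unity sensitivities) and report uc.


uc = sqrt(0.521^2 + 0.449^2 + 0.567^2 + 1.07^2 + 1.663^2)
uc = sqrt(4.705)
uc = 2.1691

2.1691


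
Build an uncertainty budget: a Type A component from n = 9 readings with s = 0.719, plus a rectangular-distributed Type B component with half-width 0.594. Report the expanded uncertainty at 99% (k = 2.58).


u_A = s / sqrt(n) = 0.719 / sqrt(9) = 0.23966667
u_B = half_width / sqrt(3) = 0.594 / sqrt(3) = 0.34294606
uc = sqrt(u_A^2 + u_B^2) = sqrt(0.23966667^2 + 0.34294606^2) = 0.4183923
U = k * uc = 2.58 * 0.4183923
U = 1.0795

1.0795


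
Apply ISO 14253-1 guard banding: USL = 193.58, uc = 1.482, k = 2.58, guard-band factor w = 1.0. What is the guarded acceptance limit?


U = k * uc = 2.58 * 1.482 = 3.82356
guard band g = w * U = 1.0 * 3.82356 = 3.82356
AL = USL - g = 193.58 - 3.82356
AL = 189.7564

189.7564


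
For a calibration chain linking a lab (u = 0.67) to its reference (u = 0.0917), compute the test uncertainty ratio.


TUR = u_lab / u_ref
= 0.67 / 0.0917
= 7.3064

7.3064


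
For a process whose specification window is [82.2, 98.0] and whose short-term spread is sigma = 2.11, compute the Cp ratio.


Cp = (USL - LSL) / (6 * sigma)
= (98.0 - 82.2) / (6 * 2.11)
= 15.8000 / 12.6600
= 1.2480

1.2480


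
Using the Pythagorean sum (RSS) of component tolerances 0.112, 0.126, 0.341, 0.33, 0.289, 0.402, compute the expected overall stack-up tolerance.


RSS = sqrt(0.112^2 + 0.126^2 + 0.341^2 + 0.33^2 + 0.289^2 + 0.402^2)
= sqrt(0.498726)
= 0.7062

0.7062


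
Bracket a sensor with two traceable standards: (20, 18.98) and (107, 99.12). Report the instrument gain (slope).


slope = (y2 - y1) / (x2 - x1)
= (99.12 - 18.98) / (107 - 20)
= 80.1400 / 87
= 0.9211

0.9211


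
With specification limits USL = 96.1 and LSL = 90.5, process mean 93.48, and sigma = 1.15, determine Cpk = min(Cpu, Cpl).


Cpu = (USL - mean) / (3*sigma) = (96.1 - 93.48) / (3*1.15) = 0.7594
Cpl = (mean - LSL) / (3*sigma) = (93.48 - 90.5) / (3*1.15) = 0.8638
Cpk = min(Cpu, Cpl) = 0.7594

0.7594


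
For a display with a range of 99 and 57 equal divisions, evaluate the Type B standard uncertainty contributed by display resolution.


resolution = range / divisions
resolution = 99 / 57 = 1.7368421
u_res = resolution / (2*sqrt(3))
u_res = 1.7368421 / 3.4641016
u_res = 0.5014

0.5014
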